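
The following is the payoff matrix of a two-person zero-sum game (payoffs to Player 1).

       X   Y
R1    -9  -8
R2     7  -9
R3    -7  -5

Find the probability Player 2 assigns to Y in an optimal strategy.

7/9

Row minima: R1 → -9, R2 → -9, R3 → -7; maximin = -7.
Column maxima: X → 7, Y → -5; minimax = -5.
-7 ≠ -5, so there is no saddle point; optimal play is mixed.
R1 is strictly dominated by R3, so Player 1 never plays it.
On the remaining 2×2 (R2, R3 vs X, Y):
Let Player 1 play R2 with probability p. Expected payoff against X: 7p + (-7)(1−p) = 14p − 7; against Y: (-9)p + (-5)(1−p) = −4p − 5.
Setting these equal: 14p − 7 = −4p − 5 ⇒ 18p = 2 ⇒ p = 1/9, and the value is (14)·(1/9) − 7 = -49/9.
For Player 2: with q = P(X), equating R2's and R3's payoffs gives 16q − 9 = −2q − 5 ⇒ q = 2/9.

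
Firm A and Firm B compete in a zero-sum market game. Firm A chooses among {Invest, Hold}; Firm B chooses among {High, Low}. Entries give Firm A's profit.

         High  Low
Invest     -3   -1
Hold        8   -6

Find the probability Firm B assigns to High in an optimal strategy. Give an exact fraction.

Row minima: Invest → -3, Hold → -6; maximin = -3.
Column maxima: High → 8, Low → -1; minimax = -1.
-3 ≠ -1, so there is no saddle point; optimal play is mixed.
Let Firm A play Invest with probability p. Expected payoff against High: (-3)p + 8(1−p) = −11p + 8; against Low: (-1)p + (-6)(1−p) = 5p − 6.
Setting these equal: −11p + 8 = 5p − 6 ⇒ −16p = -14 ⇒ p = 7/8, and the value is (-11)·(7/8) + 8 = -13/8.
For Firm B: with q = P(High), equating Invest's and Hold's payoffs gives −2q − 1 = 14q − 6 ⇒ q = 5/16.

5/16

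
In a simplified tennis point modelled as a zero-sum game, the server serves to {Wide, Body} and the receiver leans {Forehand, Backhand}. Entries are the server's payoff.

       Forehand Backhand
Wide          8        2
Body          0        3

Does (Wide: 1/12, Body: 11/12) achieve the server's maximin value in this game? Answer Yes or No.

Against Forehand this mix gives (1/12)·8 + (11/12)·0 = 2/3.
Against Backhand this mix gives (1/12)·2 + (11/12)·3 = 35/12.
The receiver will play Forehand, holding the server to 2/3. Shifting weight toward the row that does better against Forehand would raise this floor (the equalizing mix achieves 8/3 against both Forehand and Backhand), so the proposed strategy is not optimal.

No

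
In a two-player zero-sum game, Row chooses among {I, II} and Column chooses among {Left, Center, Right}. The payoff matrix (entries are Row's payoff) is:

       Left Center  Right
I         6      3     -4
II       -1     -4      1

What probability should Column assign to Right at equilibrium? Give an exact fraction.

Row minima: I → -4, II → -4; maximin = -4.
Column maxima: Left → 6, Center → 3, Right → 1; minimax = 1.
-4 ≠ 1, so there is no saddle point; optimal play is mixed.
Left is strictly dominated by Center (it gives Row strictly more in every row), so Column never plays it.
On the remaining 2×2 (I, II vs Center, Right):
Let Row play I with probability p. Expected payoff against Center: 3p + (-4)(1−p) = 7p − 4; against Right: (-4)p + 1(1−p) = −5p + 1.
Setting these equal: 7p − 4 = −5p + 1 ⇒ 12p = 5 ⇒ p = 5/12, and the value is (7)·(5/12) − 4 = -13/12.
For Column: with q = P(Center), equating I's and II's payoffs gives 7q − 4 = −5q + 1 ⇒ q = 5/12.

7/12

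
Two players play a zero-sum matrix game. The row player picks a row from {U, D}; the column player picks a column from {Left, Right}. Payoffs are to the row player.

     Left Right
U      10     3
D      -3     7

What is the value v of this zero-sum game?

Row minima: U → 3, D → -3; maximin = 3.
Column maxima: Left → 10, Right → 7; minimax = 7.
3 ≠ 7, so there is no saddle point; optimal play is mixed.
Let the row player play U with probability p. Expected payoff against Left: 10p + (-3)(1−p) = 13p − 3; against Right: 3p + 7(1−p) = −4p + 7.
Setting these equal: 13p − 3 = −4p + 7 ⇒ 17p = 10 ⇒ p = 10/17, and the value is (13)·(10/17) − 3 = 79/17.
For the column player: with q = P(Left), equating U's and D's payoffs gives 7q + 3 = −10q + 7 ⇒ q = 4/17.

79/17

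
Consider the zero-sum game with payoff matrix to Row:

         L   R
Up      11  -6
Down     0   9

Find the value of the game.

Row minima: Up → -6, Down → 0; maximin = 0.
Column maxima: L → 11, R → 9; minimax = 9.
0 ≠ 9, so there is no saddle point; optimal play is mixed.
Let Row play Up with probability p. Expected payoff against L: 11p + 0(1−p) = 11p; against R: (-6)p + 9(1−p) = −15p + 9.
Setting these equal: 11p = −15p + 9 ⇒ 26p = 9 ⇒ p = 9/26, and the value is (11)·(9/26) = 99/26.
For Column: with q = P(L), equating Up's and Down's payoffs gives 17q − 6 = −9q + 9 ⇒ q = 15/26.

99/26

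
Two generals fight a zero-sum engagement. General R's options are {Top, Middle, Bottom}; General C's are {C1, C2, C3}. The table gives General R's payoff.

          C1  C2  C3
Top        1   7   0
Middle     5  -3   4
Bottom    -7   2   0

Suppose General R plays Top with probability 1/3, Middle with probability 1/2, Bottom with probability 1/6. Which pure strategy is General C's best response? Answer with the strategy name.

C2

If General C plays C1, General R's expected payoff is (1/3)·1 + (1/2)·5 + (1/6)·(-7) = 5/3.
If General C plays C2, General R's expected payoff is (1/3)·7 + (1/2)·(-3) + (1/6)·2 = 7/6.
If General C plays C3, General R's expected payoff is (1/3)·0 + (1/2)·4 + (1/6)·0 = 2.
General C minimizes General R's payoff; the smallest is 7/6, so the best response is C2.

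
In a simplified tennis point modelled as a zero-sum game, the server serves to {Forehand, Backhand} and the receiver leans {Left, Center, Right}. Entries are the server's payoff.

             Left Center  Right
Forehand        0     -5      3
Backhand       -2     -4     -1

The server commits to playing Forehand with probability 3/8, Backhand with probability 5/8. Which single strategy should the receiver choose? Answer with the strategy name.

If the receiver plays Left, the server's expected payoff is (3/8)·0 + (5/8)·(-2) = -5/4.
If the receiver plays Center, the server's expected payoff is (3/8)·(-5) + (5/8)·(-4) = -35/8.
If the receiver plays Right, the server's expected payoff is (3/8)·3 + (5/8)·(-1) = 1/2.
The receiver minimizes the server's payoff; the smallest is -35/8, so the best response is Center.

Center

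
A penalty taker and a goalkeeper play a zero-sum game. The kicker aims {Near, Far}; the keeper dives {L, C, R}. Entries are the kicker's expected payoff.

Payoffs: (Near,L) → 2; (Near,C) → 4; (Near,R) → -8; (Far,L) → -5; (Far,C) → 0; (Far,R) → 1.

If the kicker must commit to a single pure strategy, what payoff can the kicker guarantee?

Row minima: Near → -8, Far → -5.
The best of these is -5.

-5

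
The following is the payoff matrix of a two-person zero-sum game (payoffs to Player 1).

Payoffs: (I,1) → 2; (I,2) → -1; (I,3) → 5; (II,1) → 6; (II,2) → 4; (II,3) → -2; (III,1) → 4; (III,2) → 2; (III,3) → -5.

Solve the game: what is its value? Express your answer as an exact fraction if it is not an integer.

Row minima: I → -1, II → -2, III → -5; maximin = -1.
Column maxima: 1 → 6, 2 → 4, 3 → 5; minimax = 4.
-1 ≠ 4, so there is no saddle point; optimal play is mixed.
III is strictly dominated by II, so Player 1 never plays it.
1 is strictly dominated by 2 (it gives Player 1 strictly more in every row), so Player 2 never plays it.
On the remaining 2×2 (I, II vs 2, 3):
Let Player 1 play I with probability p. Expected payoff against 2: (-1)p + 4(1−p) = −5p + 4; against 3: 5p + (-2)(1−p) = 7p − 2.
Setting these equal: −5p + 4 = 7p − 2 ⇒ −12p = -6 ⇒ p = 1/2, and the value is (-5)·(1/2) + 4 = 3/2.
For Player 2: with q = P(2), equating I's and II's payoffs gives −6q + 5 = 6q − 2 ⇒ q = 7/12.

3/2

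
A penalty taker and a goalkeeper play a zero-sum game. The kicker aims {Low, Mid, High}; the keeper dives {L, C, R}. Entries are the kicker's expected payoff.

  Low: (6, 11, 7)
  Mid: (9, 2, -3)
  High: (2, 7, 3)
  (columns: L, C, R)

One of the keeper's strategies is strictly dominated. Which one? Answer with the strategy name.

C

R holds the kicker's payoff strictly below C in every row: 7 < 11, -3 < 2, 3 < 7.
So C is strictly dominated for the keeper.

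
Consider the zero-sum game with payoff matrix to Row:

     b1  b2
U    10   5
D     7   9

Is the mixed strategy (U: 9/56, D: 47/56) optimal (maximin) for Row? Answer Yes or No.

No

Against b1 this mix gives (9/56)·10 + (47/56)·7 = 419/56.
Against b2 this mix gives (9/56)·5 + (47/56)·9 = 117/14.
Column will play b1, holding Row to 419/56. Shifting weight toward the row that does better against b1 would raise this floor (the equalizing mix achieves 55/7 against both b1 and b2), so the proposed strategy is not optimal.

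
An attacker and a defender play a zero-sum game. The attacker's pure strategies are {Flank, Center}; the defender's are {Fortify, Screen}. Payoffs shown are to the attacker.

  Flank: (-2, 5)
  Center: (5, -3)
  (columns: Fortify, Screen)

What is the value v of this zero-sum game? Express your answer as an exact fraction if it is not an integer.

19/15

Row minima: Flank → -2, Center → -3; maximin = -2.
Column maxima: Fortify → 5, Screen → 5; minimax = 5.
-2 ≠ 5, so there is no saddle point; optimal play is mixed.
Let the attacker play Flank with probability p. Expected payoff against Fortify: (-2)p + 5(1−p) = −7p + 5; against Screen: 5p + (-3)(1−p) = 8p − 3.
Setting these equal: −7p + 5 = 8p − 3 ⇒ −15p = -8 ⇒ p = 8/15, and the value is (-7)·(8/15) + 5 = 19/15.
For the defender: with q = P(Fortify), equating Flank's and Center's payoffs gives −7q + 5 = 8q − 3 ⇒ q = 8/15.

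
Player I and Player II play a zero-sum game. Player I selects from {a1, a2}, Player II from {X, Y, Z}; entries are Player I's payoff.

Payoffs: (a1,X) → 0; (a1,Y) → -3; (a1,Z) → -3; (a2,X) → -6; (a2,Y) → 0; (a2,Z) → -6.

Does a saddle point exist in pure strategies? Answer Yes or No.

Yes

Row minima: a1 → -3, a2 → -6; maximin = -3.
Column maxima: X → 0, Y → 0, Z → -3; minimax = -3.
maximin = minimax = -3, so a saddle point exists.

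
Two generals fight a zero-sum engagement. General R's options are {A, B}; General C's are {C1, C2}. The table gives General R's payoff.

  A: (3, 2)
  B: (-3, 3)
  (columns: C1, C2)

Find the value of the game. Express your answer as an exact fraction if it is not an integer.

Row minima: A → 2, B → -3; maximin = 2.
Column maxima: C1 → 3, C2 → 3; minimax = 3.
2 ≠ 3, so there is no saddle point; optimal play is mixed.
Let General R play A with probability p. Expected payoff against C1: 3p + (-3)(1−p) = 6p − 3; against C2: 2p + 3(1−p) = −p + 3.
Setting these equal: 6p − 3 = −p + 3 ⇒ 7p = 6 ⇒ p = 6/7, and the value is (6)·(6/7) − 3 = 15/7.
For General C: with q = P(C1), equating A's and B's payoffs gives q + 2 = −6q + 3 ⇒ q = 1/7.

15/7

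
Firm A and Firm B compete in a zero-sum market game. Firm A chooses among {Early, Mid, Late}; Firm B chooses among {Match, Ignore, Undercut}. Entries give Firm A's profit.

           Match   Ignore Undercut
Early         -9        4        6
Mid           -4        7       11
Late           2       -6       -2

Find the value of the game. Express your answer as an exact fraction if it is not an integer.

Row minima: Early → -9, Mid → -4, Late → -6; maximin = -4.
Column maxima: Match → 2, Ignore → 7, Undercut → 11; minimax = 2.
-4 ≠ 2, so there is no saddle point; optimal play is mixed.
Early is strictly dominated by Mid, so Firm A never plays it.
Undercut is strictly dominated by Ignore (it gives Firm A strictly more in every row), so Firm B never plays it.
On the remaining 2×2 (Mid, Late vs Match, Ignore):
Let Firm A play Mid with probability p. Expected payoff against Match: (-4)p + 2(1−p) = −6p + 2; against Ignore: 7p + (-6)(1−p) = 13p − 6.
Setting these equal: −6p + 2 = 13p − 6 ⇒ −19p = -8 ⇒ p = 8/19, and the value is (-6)·(8/19) + 2 = -10/19.
For Firm B: with q = P(Match), equating Mid's and Late's payoffs gives −11q + 7 = 8q − 6 ⇒ q = 13/19.

-10/19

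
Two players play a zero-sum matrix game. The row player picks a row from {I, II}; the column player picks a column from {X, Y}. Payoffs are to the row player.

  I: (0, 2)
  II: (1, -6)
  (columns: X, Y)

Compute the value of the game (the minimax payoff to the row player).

Row minima: I → 0, II → -6; maximin = 0.
Column maxima: X → 1, Y → 2; minimax = 1.
0 ≠ 1, so there is no saddle point; optimal play is mixed.
Let the row player play I with probability p. Expected payoff against X: 0p + 1(1−p) = −p + 1; against Y: 2p + (-6)(1−p) = 8p − 6.
Setting these equal: −p + 1 = 8p − 6 ⇒ −9p = -7 ⇒ p = 7/9, and the value is (-1)·(7/9) + 1 = 2/9.
For the column player: with q = P(X), equating I's and II's payoffs gives −2q + 2 = 7q − 6 ⇒ q = 8/9.

2/9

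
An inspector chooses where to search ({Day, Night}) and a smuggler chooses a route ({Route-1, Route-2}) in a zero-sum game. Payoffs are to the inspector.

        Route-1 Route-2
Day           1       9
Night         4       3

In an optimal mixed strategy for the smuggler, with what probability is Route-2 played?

Row minima: Day → 1, Night → 3; maximin = 3.
Column maxima: Route-1 → 4, Route-2 → 9; minimax = 4.
3 ≠ 4, so there is no saddle point; optimal play is mixed.
Let the inspector play Day with probability p. Expected payoff against Route-1: 1p + 4(1−p) = −3p + 4; against Route-2: 9p + 3(1−p) = 6p + 3.
Setting these equal: −3p + 4 = 6p + 3 ⇒ −9p = -1 ⇒ p = 1/9, and the value is (-3)·(1/9) + 4 = 11/3.
For the smuggler: with q = P(Route-1), equating Day's and Night's payoffs gives −8q + 9 = q + 3 ⇒ q = 2/3.

1/3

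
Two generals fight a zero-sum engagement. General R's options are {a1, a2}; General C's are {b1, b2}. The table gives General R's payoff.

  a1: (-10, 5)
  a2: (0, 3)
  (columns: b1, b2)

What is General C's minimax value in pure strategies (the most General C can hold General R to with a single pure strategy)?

Column maxima: b1 → 0, b2 → 5.
The smallest of these is 0.

0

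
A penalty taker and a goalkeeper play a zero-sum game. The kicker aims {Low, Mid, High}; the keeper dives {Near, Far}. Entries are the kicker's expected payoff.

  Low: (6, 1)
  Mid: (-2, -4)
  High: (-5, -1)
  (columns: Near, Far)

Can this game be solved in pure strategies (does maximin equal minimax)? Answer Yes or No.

Row minima: Low → 1, Mid → -4, High → -5; maximin = 1.
Column maxima: Near → 6, Far → 1; minimax = 1.
maximin = minimax = 1, so a saddle point exists.

Yes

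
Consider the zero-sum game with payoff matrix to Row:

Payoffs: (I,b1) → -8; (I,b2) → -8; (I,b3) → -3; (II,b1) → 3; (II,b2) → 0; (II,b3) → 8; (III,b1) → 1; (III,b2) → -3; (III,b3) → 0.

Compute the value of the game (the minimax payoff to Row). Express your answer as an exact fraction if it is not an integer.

Row minima: I → -8, II → 0, III → -3; maximin = 0.
Column maxima: b1 → 3, b2 → 0, b3 → 8; minimax = 0.
Since maximin = minimax = 0, there is a saddle point and the value is 0.

0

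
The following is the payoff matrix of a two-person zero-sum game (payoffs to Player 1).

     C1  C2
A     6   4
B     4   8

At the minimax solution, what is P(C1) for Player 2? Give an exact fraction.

2/3

Row minima: A → 4, B → 4; maximin = 4.
Column maxima: C1 → 6, C2 → 8; minimax = 6.
4 ≠ 6, so there is no saddle point; optimal play is mixed.
Let Player 1 play A with probability p. Expected payoff against C1: 6p + 4(1−p) = 2p + 4; against C2: 4p + 8(1−p) = −4p + 8.
Setting these equal: 2p + 4 = −4p + 8 ⇒ 6p = 4 ⇒ p = 2/3, and the value is (2)·(2/3) + 4 = 16/3.
For Player 2: with q = P(C1), equating A's and B's payoffs gives 2q + 4 = −4q + 8 ⇒ q = 2/3.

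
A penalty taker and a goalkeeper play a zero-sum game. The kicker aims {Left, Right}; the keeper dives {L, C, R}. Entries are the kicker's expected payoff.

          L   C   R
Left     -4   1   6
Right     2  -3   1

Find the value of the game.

Row minima: Left → -4, Right → -3; maximin = -3.
Column maxima: L → 2, C → 1, R → 6; minimax = 1.
-3 ≠ 1, so there is no saddle point; optimal play is mixed.
R is strictly dominated by C (it gives the kicker strictly more in every row), so the keeper never plays it.
On the remaining 2×2 (Left, Right vs L, C):
Let the kicker play Left with probability p. Expected payoff against L: (-4)p + 2(1−p) = −6p + 2; against C: 1p + (-3)(1−p) = 4p − 3.
Setting these equal: −6p + 2 = 4p − 3 ⇒ −10p = -5 ⇒ p = 1/2, and the value is (-6)·(1/2) + 2 = -1.
For the keeper: with q = P(L), equating Left's and Right's payoffs gives −5q + 1 = 5q − 3 ⇒ q = 2/5.

-1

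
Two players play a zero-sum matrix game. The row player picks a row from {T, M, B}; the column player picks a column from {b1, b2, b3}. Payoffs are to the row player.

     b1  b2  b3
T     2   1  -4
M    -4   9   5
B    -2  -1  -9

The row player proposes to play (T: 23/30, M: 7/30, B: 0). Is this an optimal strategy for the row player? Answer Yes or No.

Against b1 this mix gives (23/30)·2 + (7/30)·(-4) = 3/5.
Against b2 this mix gives (23/30)·1 + (7/30)·9 = 43/15.
Against b3 this mix gives (23/30)·(-4) + (7/30)·5 = -19/10.
The column player will play b3, holding the row player to -19/10. Shifting weight toward the row that does better against b3 would raise this floor (the equalizing mix achieves -2/5 against both b3 and b1), so the proposed strategy is not optimal.

No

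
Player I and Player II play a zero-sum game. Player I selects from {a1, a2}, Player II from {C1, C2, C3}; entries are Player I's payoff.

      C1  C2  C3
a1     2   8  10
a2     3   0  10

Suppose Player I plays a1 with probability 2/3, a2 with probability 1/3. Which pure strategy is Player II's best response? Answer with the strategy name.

If Player II plays C1, Player I's expected payoff is (2/3)·2 + (1/3)·3 = 7/3.
If Player II plays C2, Player I's expected payoff is (2/3)·8 + (1/3)·0 = 16/3.
If Player II plays C3, Player I's expected payoff is (2/3)·10 + (1/3)·10 = 10.
Player II minimizes Player I's payoff; the smallest is 7/3, so the best response is C1.

C1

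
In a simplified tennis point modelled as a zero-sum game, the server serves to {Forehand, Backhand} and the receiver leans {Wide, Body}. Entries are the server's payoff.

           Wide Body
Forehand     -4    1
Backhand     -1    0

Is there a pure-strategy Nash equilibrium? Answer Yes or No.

Yes

Row minima: Forehand → -4, Backhand → -1; maximin = -1.
Column maxima: Wide → -1, Body → 1; minimax = -1.
maximin = minimax = -1, so a saddle point exists.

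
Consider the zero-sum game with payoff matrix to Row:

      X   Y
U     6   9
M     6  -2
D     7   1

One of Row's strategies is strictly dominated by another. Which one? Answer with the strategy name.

M

D gives a strictly higher payoff than M against every column: 7 > 6, 1 > -2.
So M is strictly dominated and Row never plays it.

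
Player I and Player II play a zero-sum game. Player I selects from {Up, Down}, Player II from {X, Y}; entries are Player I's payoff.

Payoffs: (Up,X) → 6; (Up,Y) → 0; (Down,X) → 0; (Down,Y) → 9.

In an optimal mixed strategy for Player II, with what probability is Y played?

2/5

Row minima: Up → 0, Down → 0; maximin = 0.
Column maxima: X → 6, Y → 9; minimax = 6.
0 ≠ 6, so there is no saddle point; optimal play is mixed.
Let Player I play Up with probability p. Expected payoff against X: 6p + 0(1−p) = 6p; against Y: 0p + 9(1−p) = −9p + 9.
Setting these equal: 6p = −9p + 9 ⇒ 15p = 9 ⇒ p = 3/5, and the value is (6)·(3/5) = 18/5.
For Player II: with q = P(X), equating Up's and Down's payoffs gives 6q = −9q + 9 ⇒ q = 3/5.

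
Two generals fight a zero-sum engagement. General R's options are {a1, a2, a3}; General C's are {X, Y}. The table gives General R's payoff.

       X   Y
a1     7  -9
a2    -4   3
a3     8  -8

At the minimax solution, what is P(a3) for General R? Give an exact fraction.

7/23

Row minima: a1 → -9, a2 → -4, a3 → -8; maximin = -4.
Column maxima: X → 8, Y → 3; minimax = 3.
-4 ≠ 3, so there is no saddle point; optimal play is mixed.
a1 is strictly dominated by a3, so General R never plays it.
On the remaining 2×2 (a2, a3 vs X, Y):
Let General R play a2 with probability p. Expected payoff against X: (-4)p + 8(1−p) = −12p + 8; against Y: 3p + (-8)(1−p) = 11p − 8.
Setting these equal: −12p + 8 = 11p − 8 ⇒ −23p = -16 ⇒ p = 16/23, and the value is (-12)·(16/23) + 8 = -8/23.
For General C: with q = P(X), equating a2's and a3's payoffs gives −7q + 3 = 16q − 8 ⇒ q = 11/23.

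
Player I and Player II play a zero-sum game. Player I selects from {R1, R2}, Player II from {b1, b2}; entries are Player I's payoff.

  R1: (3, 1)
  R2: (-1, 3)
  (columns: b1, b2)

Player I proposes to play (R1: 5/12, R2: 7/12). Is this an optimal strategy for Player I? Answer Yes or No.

Against b1 this mix gives (5/12)·3 + (7/12)·(-1) = 2/3.
Against b2 this mix gives (5/12)·1 + (7/12)·3 = 13/6.
Player II will play b1, holding Player I to 2/3. Shifting weight toward the row that does better against b1 would raise this floor (the equalizing mix achieves 5/3 against both b1 and b2), so the proposed strategy is not optimal.

No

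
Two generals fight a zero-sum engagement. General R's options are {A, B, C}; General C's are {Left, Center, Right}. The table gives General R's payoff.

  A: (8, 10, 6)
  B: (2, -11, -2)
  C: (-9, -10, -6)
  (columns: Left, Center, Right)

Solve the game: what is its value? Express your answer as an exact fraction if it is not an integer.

Row minima: A → 6, B → -11, C → -10; maximin = 6.
Column maxima: Left → 8, Center → 10, Right → 6; minimax = 6.
Since maximin = minimax = 6, there is a saddle point and the value is 6.

6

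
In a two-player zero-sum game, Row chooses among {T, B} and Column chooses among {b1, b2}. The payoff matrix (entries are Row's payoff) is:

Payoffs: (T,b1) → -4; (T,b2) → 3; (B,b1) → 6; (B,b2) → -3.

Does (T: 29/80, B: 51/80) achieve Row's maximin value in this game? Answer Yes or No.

Against b1 this mix gives (29/80)·(-4) + (51/80)·6 = 19/8.
Against b2 this mix gives (29/80)·3 + (51/80)·(-3) = -33/40.
Column will play b2, holding Row to -33/40. Shifting weight toward the row that does better against b2 would raise this floor (the equalizing mix achieves 3/8 against both b2 and b1), so the proposed strategy is not optimal.

No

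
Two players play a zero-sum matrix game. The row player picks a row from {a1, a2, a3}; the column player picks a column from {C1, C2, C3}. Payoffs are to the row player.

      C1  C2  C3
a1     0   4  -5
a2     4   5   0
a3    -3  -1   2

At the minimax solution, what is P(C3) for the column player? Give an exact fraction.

7/9

Row minima: a1 → -5, a2 → 0, a3 → -3; maximin = 0.
Column maxima: C1 → 4, C2 → 5, C3 → 2; minimax = 2.
0 ≠ 2, so there is no saddle point; optimal play is mixed.
a1 is strictly dominated by a2, so the row player never plays it.
C2 is strictly dominated by C1 (it gives the row player strictly more in every row), so the column player never plays it.
On the remaining 2×2 (a2, a3 vs C1, C3):
Let the row player play a2 with probability p. Expected payoff against C1: 4p + (-3)(1−p) = 7p − 3; against C3: 0p + 2(1−p) = −2p + 2.
Setting these equal: 7p − 3 = −2p + 2 ⇒ 9p = 5 ⇒ p = 5/9, and the value is (7)·(5/9) − 3 = 8/9.
For the column player: with q = P(C1), equating a2's and a3's payoffs gives 4q = −5q + 2 ⇒ q = 2/9.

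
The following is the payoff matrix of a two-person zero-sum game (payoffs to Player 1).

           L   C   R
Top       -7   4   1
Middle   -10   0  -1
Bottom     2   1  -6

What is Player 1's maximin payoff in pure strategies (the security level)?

-6

Row minima: Top → -7, Middle → -10, Bottom → -6.
The best of these is -6.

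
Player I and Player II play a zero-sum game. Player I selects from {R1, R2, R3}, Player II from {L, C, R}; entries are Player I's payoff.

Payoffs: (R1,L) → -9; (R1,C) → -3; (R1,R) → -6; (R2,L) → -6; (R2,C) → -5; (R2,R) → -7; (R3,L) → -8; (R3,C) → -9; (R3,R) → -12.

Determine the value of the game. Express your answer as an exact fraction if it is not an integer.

Row minima: R1 → -9, R2 → -7, R3 → -12; maximin = -7.
Column maxima: L → -6, C → -3, R → -6; minimax = -6.
-7 ≠ -6, so there is no saddle point; optimal play is mixed.
R3 is strictly dominated by R2, so Player I never plays it.
With R3 eliminated, C is strictly dominated by L (it gives Player I strictly more in every remaining row), so Player II never plays it.
On the remaining 2×2 (R1, R2 vs L, R):
Let Player I play R1 with probability p. Expected payoff against L: (-9)p + (-6)(1−p) = −3p − 6; against R: (-6)p + (-7)(1−p) = p − 7.
Setting these equal: −3p − 6 = p − 7 ⇒ −4p = -1 ⇒ p = 1/4, and the value is (-3)·(1/4) − 6 = -27/4.
For Player II: with q = P(L), equating R1's and R2's payoffs gives −3q − 6 = q − 7 ⇒ q = 1/4.

-27/4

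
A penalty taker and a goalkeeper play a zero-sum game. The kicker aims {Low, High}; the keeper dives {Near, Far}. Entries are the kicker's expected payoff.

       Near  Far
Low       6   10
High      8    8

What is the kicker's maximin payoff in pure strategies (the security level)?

Row minima: Low → 6, High → 8.
The best of these is 8.

8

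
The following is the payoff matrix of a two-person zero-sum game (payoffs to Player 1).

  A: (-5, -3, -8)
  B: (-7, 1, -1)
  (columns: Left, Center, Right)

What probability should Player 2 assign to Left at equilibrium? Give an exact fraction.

7/9

Row minima: A → -8, B → -7; maximin = -7.
Column maxima: Left → -5, Center → 1, Right → -1; minimax = -5.
-7 ≠ -5, so there is no saddle point; optimal play is mixed.
Center is strictly dominated by Left (it gives Player 1 strictly more in every row), so Player 2 never plays it.
On the remaining 2×2 (A, B vs Left, Right):
Let Player 1 play A with probability p. Expected payoff against Left: (-5)p + (-7)(1−p) = 2p − 7; against Right: (-8)p + (-1)(1−p) = −7p − 1.
Setting these equal: 2p − 7 = −7p − 1 ⇒ 9p = 6 ⇒ p = 2/3, and the value is (2)·(2/3) − 7 = -17/3.
For Player 2: with q = P(Left), equating A's and B's payoffs gives 3q − 8 = −6q − 1 ⇒ q = 7/9.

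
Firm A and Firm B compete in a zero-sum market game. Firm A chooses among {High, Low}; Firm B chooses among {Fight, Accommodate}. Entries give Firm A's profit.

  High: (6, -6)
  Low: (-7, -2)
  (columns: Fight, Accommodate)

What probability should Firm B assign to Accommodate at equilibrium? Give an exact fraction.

Row minima: High → -6, Low → -7; maximin = -6.
Column maxima: Fight → 6, Accommodate → -2; minimax = -2.
-6 ≠ -2, so there is no saddle point; optimal play is mixed.
Let Firm A play High with probability p. Expected payoff against Fight: 6p + (-7)(1−p) = 13p − 7; against Accommodate: (-6)p + (-2)(1−p) = −4p − 2.
Setting these equal: 13p − 7 = −4p − 2 ⇒ 17p = 5 ⇒ p = 5/17, and the value is (13)·(5/17) − 7 = -54/17.
For Firm B: with q = P(Fight), equating High's and Low's payoffs gives 12q − 6 = −5q − 2 ⇒ q = 4/17.

13/17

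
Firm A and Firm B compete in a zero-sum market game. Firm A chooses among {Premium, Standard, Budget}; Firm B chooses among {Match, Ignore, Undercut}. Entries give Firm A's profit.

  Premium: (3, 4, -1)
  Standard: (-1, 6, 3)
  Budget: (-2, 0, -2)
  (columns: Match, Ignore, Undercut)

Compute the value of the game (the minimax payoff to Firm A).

1

Row minima: Premium → -1, Standard → -1, Budget → -2; maximin = -1.
Column maxima: Match → 3, Ignore → 6, Undercut → 3; minimax = 3.
-1 ≠ 3, so there is no saddle point; optimal play is mixed.
Budget is strictly dominated by Premium, so Firm A never plays it.
Ignore is strictly dominated by Match (it gives Firm A strictly more in every row), so Firm B never plays it.
On the remaining 2×2 (Premium, Standard vs Match, Undercut):
Let Firm A play Premium with probability p. Expected payoff against Match: 3p + (-1)(1−p) = 4p − 1; against Undercut: (-1)p + 3(1−p) = −4p + 3.
Setting these equal: 4p − 1 = −4p + 3 ⇒ 8p = 4 ⇒ p = 1/2, and the value is (4)·(1/2) − 1 = 1.
For Firm B: with q = P(Match), equating Premium's and Standard's payoffs gives 4q − 1 = −4q + 3 ⇒ q = 1/2.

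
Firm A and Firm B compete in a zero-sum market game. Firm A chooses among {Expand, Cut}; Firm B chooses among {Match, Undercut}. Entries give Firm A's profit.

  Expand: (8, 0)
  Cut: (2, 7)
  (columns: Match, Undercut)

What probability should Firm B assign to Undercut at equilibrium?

6/13

Row minima: Expand → 0, Cut → 2; maximin = 2.
Column maxima: Match → 8, Undercut → 7; minimax = 7.
2 ≠ 7, so there is no saddle point; optimal play is mixed.
Let Firm A play Expand with probability p. Expected payoff against Match: 8p + 2(1−p) = 6p + 2; against Undercut: 0p + 7(1−p) = −7p + 7.
Setting these equal: 6p + 2 = −7p + 7 ⇒ 13p = 5 ⇒ p = 5/13, and the value is (6)·(5/13) + 2 = 56/13.
For Firm B: with q = P(Match), equating Expand's and Cut's payoffs gives 8q = −5q + 7 ⇒ q = 7/13.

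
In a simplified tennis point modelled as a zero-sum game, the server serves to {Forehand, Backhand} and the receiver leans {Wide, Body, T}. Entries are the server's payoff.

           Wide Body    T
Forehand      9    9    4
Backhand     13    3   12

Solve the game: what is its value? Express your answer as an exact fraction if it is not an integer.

48/7

Row minima: Forehand → 4, Backhand → 3; maximin = 4.
Column maxima: Wide → 13, Body → 9, T → 12; minimax = 9.
4 ≠ 9, so there is no saddle point; optimal play is mixed.
Wide is strictly dominated by T (it gives the server strictly more in every row), so the receiver never plays it.
On the remaining 2×2 (Forehand, Backhand vs Body, T):
Let the server play Forehand with probability p. Expected payoff against Body: 9p + 3(1−p) = 6p + 3; against T: 4p + 12(1−p) = −8p + 12.
Setting these equal: 6p + 3 = −8p + 12 ⇒ 14p = 9 ⇒ p = 9/14, and the value is (6)·(9/14) + 3 = 48/7.
For the receiver: with q = P(Body), equating Forehand's and Backhand's payoffs gives 5q + 4 = −9q + 12 ⇒ q = 4/7.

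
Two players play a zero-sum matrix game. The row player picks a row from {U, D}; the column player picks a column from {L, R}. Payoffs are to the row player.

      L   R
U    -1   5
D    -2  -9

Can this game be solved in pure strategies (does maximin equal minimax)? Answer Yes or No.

Yes

Row minima: U → -1, D → -9; maximin = -1.
Column maxima: L → -1, R → 5; minimax = -1.
maximin = minimax = -1, so a saddle point exists.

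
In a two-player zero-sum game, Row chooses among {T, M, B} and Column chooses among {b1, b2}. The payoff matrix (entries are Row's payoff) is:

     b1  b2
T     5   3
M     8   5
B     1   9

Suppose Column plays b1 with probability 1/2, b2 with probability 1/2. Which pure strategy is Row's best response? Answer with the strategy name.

M

Expected payoff of T: (1/2)·5 + (1/2)·3 = 4.
Expected payoff of M: (1/2)·8 + (1/2)·5 = 13/2.
Expected payoff of B: (1/2)·1 + (1/2)·9 = 5.
The largest is 13/2, so Row's best response is M.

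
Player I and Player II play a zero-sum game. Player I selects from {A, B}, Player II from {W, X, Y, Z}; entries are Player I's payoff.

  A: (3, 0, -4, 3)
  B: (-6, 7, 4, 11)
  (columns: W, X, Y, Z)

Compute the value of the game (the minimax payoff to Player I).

Row minima: A → -4, B → -6; maximin = -4.
Column maxima: W → 3, X → 7, Y → 4, Z → 11; minimax = 3.
-4 ≠ 3, so there is no saddle point; optimal play is mixed.
X is strictly dominated by Y (it gives Player I strictly more in every row), so Player II never plays it.
Z is strictly dominated by Y (it gives Player I strictly more in every row), so Player II never plays it.
On the remaining 2×2 (A, B vs W, Y):
Let Player I play A with probability p. Expected payoff against W: 3p + (-6)(1−p) = 9p − 6; against Y: (-4)p + 4(1−p) = −8p + 4.
Setting these equal: 9p − 6 = −8p + 4 ⇒ 17p = 10 ⇒ p = 10/17, and the value is (9)·(10/17) − 6 = -12/17.
For Player II: with q = P(W), equating A's and B's payoffs gives 7q − 4 = −10q + 4 ⇒ q = 8/17.

-12/17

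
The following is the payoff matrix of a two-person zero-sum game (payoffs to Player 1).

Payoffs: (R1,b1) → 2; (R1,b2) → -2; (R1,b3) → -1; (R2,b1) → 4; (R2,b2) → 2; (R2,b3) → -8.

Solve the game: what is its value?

Row minima: R1 → -2, R2 → -8; maximin = -2.
Column maxima: b1 → 4, b2 → 2, b3 → -1; minimax = -1.
-2 ≠ -1, so there is no saddle point; optimal play is mixed.
b1 is strictly dominated by b2 (it gives Player 1 strictly more in every row), so Player 2 never plays it.
On the remaining 2×2 (R1, R2 vs b2, b3):
Let Player 1 play R1 with probability p. Expected payoff against b2: (-2)p + 2(1−p) = −4p + 2; against b3: (-1)p + (-8)(1−p) = 7p − 8.
Setting these equal: −4p + 2 = 7p − 8 ⇒ −11p = -10 ⇒ p = 10/11, and the value is (-4)·(10/11) + 2 = -18/11.
For Player 2: with q = P(b2), equating R1's and R2's payoffs gives −q − 1 = 10q − 8 ⇒ q = 7/11.

-18/11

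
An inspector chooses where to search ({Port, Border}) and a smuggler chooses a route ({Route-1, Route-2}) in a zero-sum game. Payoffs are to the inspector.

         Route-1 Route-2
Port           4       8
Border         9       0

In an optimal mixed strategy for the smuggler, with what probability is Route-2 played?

Row minima: Port → 4, Border → 0; maximin = 4.
Column maxima: Route-1 → 9, Route-2 → 8; minimax = 8.
4 ≠ 8, so there is no saddle point; optimal play is mixed.
Let the inspector play Port with probability p. Expected payoff against Route-1: 4p + 9(1−p) = −5p + 9; against Route-2: 8p + 0(1−p) = 8p.
Setting these equal: −5p + 9 = 8p ⇒ −13p = -9 ⇒ p = 9/13, and the value is (-5)·(9/13) + 9 = 72/13.
For the smuggler: with q = P(Route-1), equating Port's and Border's payoffs gives −4q + 8 = 9q ⇒ q = 8/13.

5/13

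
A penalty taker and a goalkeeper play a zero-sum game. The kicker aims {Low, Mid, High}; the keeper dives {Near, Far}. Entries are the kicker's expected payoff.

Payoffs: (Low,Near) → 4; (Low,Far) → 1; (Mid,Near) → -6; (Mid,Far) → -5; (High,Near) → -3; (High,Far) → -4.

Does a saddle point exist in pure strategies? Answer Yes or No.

Row minima: Low → 1, Mid → -6, High → -4; maximin = 1.
Column maxima: Near → 4, Far → 1; minimax = 1.
maximin = minimax = 1, so a saddle point exists.

Yes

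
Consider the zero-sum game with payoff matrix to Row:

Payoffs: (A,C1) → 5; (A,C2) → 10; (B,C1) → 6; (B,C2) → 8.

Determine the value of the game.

6

Row minima: A → 5, B → 6; maximin = 6.
Column maxima: C1 → 6, C2 → 10; minimax = 6.
Since maximin = minimax = 6, there is a saddle point and the value is 6.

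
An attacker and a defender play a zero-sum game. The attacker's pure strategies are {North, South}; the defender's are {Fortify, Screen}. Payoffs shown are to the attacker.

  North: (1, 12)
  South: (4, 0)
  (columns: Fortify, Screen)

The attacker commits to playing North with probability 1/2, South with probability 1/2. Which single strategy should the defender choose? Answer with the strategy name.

Fortify

If the defender plays Fortify, the attacker's expected payoff is (1/2)·1 + (1/2)·4 = 5/2.
If the defender plays Screen, the attacker's expected payoff is (1/2)·12 + (1/2)·0 = 6.
The defender minimizes the attacker's payoff; the smallest is 5/2, so the best response is Fortify.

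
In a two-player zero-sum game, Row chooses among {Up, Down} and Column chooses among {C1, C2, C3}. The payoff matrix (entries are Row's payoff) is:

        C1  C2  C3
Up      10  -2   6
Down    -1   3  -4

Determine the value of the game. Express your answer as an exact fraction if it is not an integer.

2/3

Row minima: Up → -2, Down → -4; maximin = -2.
Column maxima: C1 → 10, C2 → 3, C3 → 6; minimax = 3.
-2 ≠ 3, so there is no saddle point; optimal play is mixed.
C1 is strictly dominated by C3 (it gives Row strictly more in every row), so Column never plays it.
On the remaining 2×2 (Up, Down vs C2, C3):
Let Row play Up with probability p. Expected payoff against C2: (-2)p + 3(1−p) = −5p + 3; against C3: 6p + (-4)(1−p) = 10p − 4.
Setting these equal: −5p + 3 = 10p − 4 ⇒ −15p = -7 ⇒ p = 7/15, and the value is (-5)·(7/15) + 3 = 2/3.
For Column: with q = P(C2), equating Up's and Down's payoffs gives −8q + 6 = 7q − 4 ⇒ q = 2/3.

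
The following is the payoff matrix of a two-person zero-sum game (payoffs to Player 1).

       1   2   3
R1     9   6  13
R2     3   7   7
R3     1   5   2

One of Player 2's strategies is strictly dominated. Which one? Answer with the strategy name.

3

1 holds Player 1's payoff strictly below 3 in every row: 9 < 13, 3 < 7, 1 < 2.
So 3 is strictly dominated for Player 2.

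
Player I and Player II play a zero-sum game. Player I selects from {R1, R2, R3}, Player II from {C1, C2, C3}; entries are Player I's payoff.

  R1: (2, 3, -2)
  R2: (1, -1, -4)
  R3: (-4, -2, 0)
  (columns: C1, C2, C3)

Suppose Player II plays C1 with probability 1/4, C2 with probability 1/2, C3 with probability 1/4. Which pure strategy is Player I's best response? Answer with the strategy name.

R1

Expected payoff of R1: (1/4)·2 + (1/2)·3 + (1/4)·(-2) = 3/2.
Expected payoff of R2: (1/4)·1 + (1/2)·(-1) + (1/4)·(-4) = -5/4.
Expected payoff of R3: (1/4)·(-4) + (1/2)·(-2) + (1/4)·0 = -2.
The largest is 3/2, so Player I's best response is R1.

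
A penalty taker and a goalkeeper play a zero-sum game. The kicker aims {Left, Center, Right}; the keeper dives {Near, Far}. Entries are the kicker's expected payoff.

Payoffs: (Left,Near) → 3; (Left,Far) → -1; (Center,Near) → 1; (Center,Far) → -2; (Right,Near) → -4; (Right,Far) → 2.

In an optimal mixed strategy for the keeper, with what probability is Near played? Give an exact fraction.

Row minima: Left → -1, Center → -2, Right → -4; maximin = -1.
Column maxima: Near → 3, Far → 2; minimax = 2.
-1 ≠ 2, so there is no saddle point; optimal play is mixed.
Center is strictly dominated by Left, so the kicker never plays it.
On the remaining 2×2 (Left, Right vs Near, Far):
Let the kicker play Left with probability p. Expected payoff against Near: 3p + (-4)(1−p) = 7p − 4; against Far: (-1)p + 2(1−p) = −3p + 2.
Setting these equal: 7p − 4 = −3p + 2 ⇒ 10p = 6 ⇒ p = 3/5, and the value is (7)·(3/5) − 4 = 1/5.
For the keeper: with q = P(Near), equating Left's and Right's payoffs gives 4q − 1 = −6q + 2 ⇒ q = 3/10.

3/10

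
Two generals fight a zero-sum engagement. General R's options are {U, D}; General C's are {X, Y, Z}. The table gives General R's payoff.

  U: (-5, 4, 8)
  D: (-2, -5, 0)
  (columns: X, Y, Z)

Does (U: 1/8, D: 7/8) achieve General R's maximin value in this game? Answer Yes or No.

No

Against X this mix gives (1/8)·(-5) + (7/8)·(-2) = -19/8.
Against Y this mix gives (1/8)·4 + (7/8)·(-5) = -31/8.
Against Z this mix gives (1/8)·8 + (7/8)·0 = 1.
General C will play Y, holding General R to -31/8. Shifting weight toward the row that does better against Y would raise this floor (the equalizing mix achieves -11/4 against both Y and X), so the proposed strategy is not optimal.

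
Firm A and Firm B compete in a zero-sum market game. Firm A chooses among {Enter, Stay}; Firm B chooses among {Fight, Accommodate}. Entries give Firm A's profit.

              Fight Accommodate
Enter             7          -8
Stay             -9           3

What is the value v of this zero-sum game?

Row minima: Enter → -8, Stay → -9; maximin = -8.
Column maxima: Fight → 7, Accommodate → 3; minimax = 3.
-8 ≠ 3, so there is no saddle point; optimal play is mixed.
Let Firm A play Enter with probability p. Expected payoff against Fight: 7p + (-9)(1−p) = 16p − 9; against Accommodate: (-8)p + 3(1−p) = −11p + 3.
Setting these equal: 16p − 9 = −11p + 3 ⇒ 27p = 12 ⇒ p = 4/9, and the value is (16)·(4/9) − 9 = -17/9.
For Firm B: with q = P(Fight), equating Enter's and Stay's payoffs gives 15q − 8 = −12q + 3 ⇒ q = 11/27.

-17/9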